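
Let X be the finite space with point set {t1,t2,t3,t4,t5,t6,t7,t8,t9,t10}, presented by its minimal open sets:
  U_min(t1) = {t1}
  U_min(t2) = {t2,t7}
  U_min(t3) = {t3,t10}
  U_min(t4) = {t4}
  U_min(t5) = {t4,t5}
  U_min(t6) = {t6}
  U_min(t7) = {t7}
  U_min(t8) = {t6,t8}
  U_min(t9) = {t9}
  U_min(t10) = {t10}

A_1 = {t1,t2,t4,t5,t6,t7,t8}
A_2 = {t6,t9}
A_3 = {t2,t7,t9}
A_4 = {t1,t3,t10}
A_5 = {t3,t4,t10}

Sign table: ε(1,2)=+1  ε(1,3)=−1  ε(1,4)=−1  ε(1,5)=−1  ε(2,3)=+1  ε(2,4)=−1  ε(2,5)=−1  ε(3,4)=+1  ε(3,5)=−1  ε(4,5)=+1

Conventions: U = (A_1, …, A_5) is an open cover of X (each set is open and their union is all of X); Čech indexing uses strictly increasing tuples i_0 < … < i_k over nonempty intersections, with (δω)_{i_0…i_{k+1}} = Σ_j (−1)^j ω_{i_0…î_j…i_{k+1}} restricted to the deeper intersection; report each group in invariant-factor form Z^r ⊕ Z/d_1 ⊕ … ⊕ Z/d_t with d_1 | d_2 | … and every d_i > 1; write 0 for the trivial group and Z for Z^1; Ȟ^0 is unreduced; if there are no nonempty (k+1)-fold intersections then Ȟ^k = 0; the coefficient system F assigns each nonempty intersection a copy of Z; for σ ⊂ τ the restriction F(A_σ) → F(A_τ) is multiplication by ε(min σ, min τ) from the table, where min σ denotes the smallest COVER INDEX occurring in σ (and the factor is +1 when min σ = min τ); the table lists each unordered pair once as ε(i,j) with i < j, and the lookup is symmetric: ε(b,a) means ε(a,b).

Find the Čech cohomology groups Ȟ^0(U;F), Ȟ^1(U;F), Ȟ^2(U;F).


nerve simplices:
  A12={t6} A13={t2,t7} A14={t1} A15={t4} A23={t9} A45={t3,t10}
C dims 5,6; δ0: rk 5, SNF 1^4·2
degree 0: 5−5−0 = 0 → Ȟ^0 ≅ 0
degree 1: 6−0−5 = 1 plus torsion [2] → Ȟ^1 ≅ Z ⊕ Z/2
degree 2: 0−0−0 = 0 → Ȟ^2 ≅ 0

Ȟ^0(U;F) ≅ 0; Ȟ^1(U;F) ≅ Z ⊕ Z/2; Ȟ^2(U;F) ≅ 0


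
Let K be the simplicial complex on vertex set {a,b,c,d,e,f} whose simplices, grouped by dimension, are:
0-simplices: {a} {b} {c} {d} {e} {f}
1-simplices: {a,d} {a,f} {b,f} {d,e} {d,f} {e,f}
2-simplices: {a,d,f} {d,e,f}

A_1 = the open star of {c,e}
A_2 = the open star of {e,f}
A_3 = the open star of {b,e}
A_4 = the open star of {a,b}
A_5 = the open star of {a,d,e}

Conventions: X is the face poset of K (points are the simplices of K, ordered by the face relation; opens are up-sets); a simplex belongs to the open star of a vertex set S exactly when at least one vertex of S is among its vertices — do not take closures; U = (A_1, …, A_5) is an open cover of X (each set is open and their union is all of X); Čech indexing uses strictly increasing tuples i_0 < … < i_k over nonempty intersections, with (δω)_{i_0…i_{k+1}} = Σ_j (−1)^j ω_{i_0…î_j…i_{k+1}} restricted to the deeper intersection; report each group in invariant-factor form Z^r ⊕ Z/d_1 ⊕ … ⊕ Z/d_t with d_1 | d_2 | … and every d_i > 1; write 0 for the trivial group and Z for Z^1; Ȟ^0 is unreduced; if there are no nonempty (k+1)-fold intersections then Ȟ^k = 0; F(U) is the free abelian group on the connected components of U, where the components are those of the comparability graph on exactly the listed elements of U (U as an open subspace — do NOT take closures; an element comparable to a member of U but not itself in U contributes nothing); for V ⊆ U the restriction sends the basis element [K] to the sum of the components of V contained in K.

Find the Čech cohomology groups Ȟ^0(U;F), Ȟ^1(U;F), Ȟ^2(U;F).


nerve simplices:
  A1={{c},{e},{d,e},{e,f},{d,e,f}} A2={{e},{f},{a,f},{b,f},{d,e},{d,f},{e,f},{a,d,f},{d,e,f}} A3={{b},{e},{b,f},{d,e},{e,f},{d,e,f}} A4={{a},{b},{a,d},{a,f},{b,f},{a,d,f}} A5={{a},{d},{e},{a,d},{a,f},{d,e},{d,f},{e,f},{a,d,f},{d,e,f}}
  A12={{e},{d,e},{e,f},{d,e,f}} A13={{e},{d,e},{e,f},{d,e,f}} A15={{e},{d,e},{e,f},{d,e,f}} A23={{e},{b,f},{d,e},{e,f},{d,e,f}} A24={{a,f},{b,f},{a,d,f}} A25={{e},{a,f},{d,e},{d,f},{e,f},{a,d,f},{d,e,f}} A34={{b},{b,f}} A35={{e},{d,e},{e,f},{d,e,f}} A45={{a},{a,d},{a,f},{a,d,f}}
  A123={{e},{d,e},{e,f},{d,e,f}} A125={{e},{d,e},{e,f},{d,e,f}} A135={{e},{d,e},{e,f},{d,e,f}} A234={{b,f}} A235={{e},{d,e},{e,f},{d,e,f}} A245={{a,f},{a,d,f}}
  A1235={{e},{d,e},{e,f},{d,e,f}}
components per intersection:
  A1: {{c}} {{e},{d,e},{e,f},{d,e,f}}
  A2: {{e},{f},{a,f},{b,f},{d,e},{d,f},{e,f},{a,d,f},{d,e,f}}
  A3: {{b},{b,f}} {{e},{d,e},{e,f},{d,e,f}}
  A4: {{a},{a,d},{a,f},{a,d,f}} {{b},{b,f}}
  A5: {{a},{d},{e},{a,d},{a,f},{d,e},{d,f},{e,f},{a,d,f},{d,e,f}}
  A12: {{e},{d,e},{e,f},{d,e,f}}
  A13: {{e},{d,e},{e,f},{d,e,f}}
  A15: {{e},{d,e},{e,f},{d,e,f}}
  A23: {{e},{d,e},{e,f},{d,e,f}} {{b,f}}
  A24: {{a,f},{a,d,f}} {{b,f}}
  A25: {{e},{a,f},{d,e},{d,f},{e,f},{a,d,f},{d,e,f}}
  A34: {{b},{b,f}}
  A35: {{e},{d,e},{e,f},{d,e,f}}
  A45: {{a},{a,d},{a,f},{a,d,f}}
  A123: {{e},{d,e},{e,f},{d,e,f}}
  A125: {{e},{d,e},{e,f},{d,e,f}}
  A135: {{e},{d,e},{e,f},{d,e,f}}
  A234: {{b,f}}
  A235: {{e},{d,e},{e,f},{d,e,f}}
  A245: {{a,f},{a,d,f}}
  A1235: {{e},{d,e},{e,f},{d,e,f}}
C dims 8,11,6,1; δ0: rk 6, SNF 1^6; δ1: rk 5, SNF 1^5; δ2: rk 1, SNF 1^1
degree 0: 8−6−0 = 2 → Ȟ^0 ≅ Z^2
degree 1: 11−5−6 = 0 → Ȟ^1 ≅ 0
degree 2: 6−1−5 = 0 → Ȟ^2 ≅ 0

Ȟ^0(U;F) ≅ Z^2,  Ȟ^1(U;F) ≅ 0,  Ȟ^2(U;F) ≅ 0


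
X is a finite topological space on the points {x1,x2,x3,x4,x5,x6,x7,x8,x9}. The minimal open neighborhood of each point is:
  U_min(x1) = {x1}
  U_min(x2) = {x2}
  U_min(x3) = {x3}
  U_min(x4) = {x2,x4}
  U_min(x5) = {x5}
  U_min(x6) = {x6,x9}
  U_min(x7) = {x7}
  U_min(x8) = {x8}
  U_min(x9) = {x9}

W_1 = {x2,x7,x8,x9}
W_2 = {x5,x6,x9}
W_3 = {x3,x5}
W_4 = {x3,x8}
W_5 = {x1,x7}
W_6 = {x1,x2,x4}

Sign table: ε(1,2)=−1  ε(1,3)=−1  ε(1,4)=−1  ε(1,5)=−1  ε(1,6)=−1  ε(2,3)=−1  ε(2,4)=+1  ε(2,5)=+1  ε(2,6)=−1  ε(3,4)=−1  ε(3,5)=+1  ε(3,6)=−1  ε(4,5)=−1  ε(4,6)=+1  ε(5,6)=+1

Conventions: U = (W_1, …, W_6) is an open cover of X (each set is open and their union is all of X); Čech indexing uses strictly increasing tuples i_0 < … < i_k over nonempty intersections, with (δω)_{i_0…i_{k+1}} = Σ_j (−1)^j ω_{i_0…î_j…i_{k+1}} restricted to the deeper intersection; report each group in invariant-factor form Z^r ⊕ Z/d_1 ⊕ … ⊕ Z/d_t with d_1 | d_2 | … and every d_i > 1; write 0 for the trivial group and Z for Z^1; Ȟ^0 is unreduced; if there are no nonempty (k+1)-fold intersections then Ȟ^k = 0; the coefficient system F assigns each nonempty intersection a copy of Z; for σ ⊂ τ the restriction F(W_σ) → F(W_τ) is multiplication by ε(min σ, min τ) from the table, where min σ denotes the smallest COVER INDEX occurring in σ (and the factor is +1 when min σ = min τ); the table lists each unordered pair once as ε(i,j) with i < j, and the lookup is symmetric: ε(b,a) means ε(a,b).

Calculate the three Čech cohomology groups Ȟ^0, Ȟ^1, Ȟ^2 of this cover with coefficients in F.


intersection data:
  W12={x9} W14={x8} W15={x7} W16={x2} W23={x5} W34={x3} W56={x1}
C dims 6,7; δ0: rk 5, SNF 1^5
Ȟ^0 = (6 − 5) − 0 = 1, so Ȟ^0 ≅ Z
Ȟ^1 = (7 − 0) − 5 = 2, so Ȟ^1 ≅ Z^2
Ȟ^2 = (0 − 0) − 0 = 0, so Ȟ^2 ≅ 0

Ȟ^0 = Z, Ȟ^1 = Z^2, Ȟ^2 = 0


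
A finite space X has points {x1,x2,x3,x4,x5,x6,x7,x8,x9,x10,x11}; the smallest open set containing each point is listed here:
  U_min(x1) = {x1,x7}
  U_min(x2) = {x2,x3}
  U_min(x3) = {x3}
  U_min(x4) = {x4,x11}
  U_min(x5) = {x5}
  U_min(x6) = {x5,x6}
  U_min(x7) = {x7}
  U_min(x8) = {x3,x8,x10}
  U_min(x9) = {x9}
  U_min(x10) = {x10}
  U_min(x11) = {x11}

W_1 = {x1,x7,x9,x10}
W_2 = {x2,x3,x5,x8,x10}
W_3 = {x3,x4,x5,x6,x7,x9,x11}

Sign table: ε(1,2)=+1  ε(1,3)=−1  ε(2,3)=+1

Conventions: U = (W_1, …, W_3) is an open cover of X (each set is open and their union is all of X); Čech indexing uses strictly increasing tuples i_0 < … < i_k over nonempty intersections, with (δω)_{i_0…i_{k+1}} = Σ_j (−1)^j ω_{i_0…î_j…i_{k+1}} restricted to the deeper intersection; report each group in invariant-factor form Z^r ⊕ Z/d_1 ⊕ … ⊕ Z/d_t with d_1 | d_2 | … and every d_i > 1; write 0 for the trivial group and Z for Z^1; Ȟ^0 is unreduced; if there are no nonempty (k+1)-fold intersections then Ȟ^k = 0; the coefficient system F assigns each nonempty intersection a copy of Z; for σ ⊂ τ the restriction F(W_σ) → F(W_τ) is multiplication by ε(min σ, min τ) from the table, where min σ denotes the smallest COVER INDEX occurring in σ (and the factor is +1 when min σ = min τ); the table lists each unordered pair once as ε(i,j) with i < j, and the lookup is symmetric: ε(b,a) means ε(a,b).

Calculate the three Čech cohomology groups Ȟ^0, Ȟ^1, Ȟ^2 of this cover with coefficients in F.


Ȟ^0(U;F) ≅ 0,  Ȟ^1(U;F) ≅ Z/2,  Ȟ^2(U;F) ≅ 0

cover nerve:
  W12={x10} W13={x7,x9} W23={x3,x5}
C dims 3,3; δ0: rk 3, SNF 1^2·2
Ȟ^0: (3−3)−0=0 ⇒ 0
Ȟ^1: (3−0)−3=0 plus torsion [2] ⇒ Z/2
Ȟ^2: (0−0)−0=0 ⇒ 0


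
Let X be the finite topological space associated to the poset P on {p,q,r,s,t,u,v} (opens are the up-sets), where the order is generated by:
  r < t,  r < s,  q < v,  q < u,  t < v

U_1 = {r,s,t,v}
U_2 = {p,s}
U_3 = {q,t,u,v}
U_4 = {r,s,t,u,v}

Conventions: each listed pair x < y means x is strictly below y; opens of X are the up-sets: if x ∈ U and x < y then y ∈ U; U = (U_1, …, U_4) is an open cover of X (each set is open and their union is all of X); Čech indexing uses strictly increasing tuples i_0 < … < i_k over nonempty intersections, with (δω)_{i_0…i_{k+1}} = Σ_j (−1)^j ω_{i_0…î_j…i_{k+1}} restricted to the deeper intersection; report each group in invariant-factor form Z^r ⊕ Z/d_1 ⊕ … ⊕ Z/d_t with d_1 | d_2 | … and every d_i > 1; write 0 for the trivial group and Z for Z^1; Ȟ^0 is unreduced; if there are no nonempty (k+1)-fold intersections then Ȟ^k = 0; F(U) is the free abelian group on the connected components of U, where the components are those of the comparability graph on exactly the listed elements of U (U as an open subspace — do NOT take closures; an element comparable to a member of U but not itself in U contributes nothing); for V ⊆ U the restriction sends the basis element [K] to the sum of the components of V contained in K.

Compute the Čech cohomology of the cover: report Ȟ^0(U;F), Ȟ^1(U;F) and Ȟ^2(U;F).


nonempty overlaps:
  U12={s} U13={t,v} U14={r,s,t,v} U24={s} U34={t,u,v}
  U124={s} U134={t,v}
components per intersection:
  U1: {r,s,t,v}
  U2: {p} {s}
  U3: {q,t,u,v}
  U4: {r,s,t,v} {u}
  U12: {s}
  U13: {t,v}
  U14: {r,s,t,v}
  U24: {s}
  U34: {t,v} {u}
  U124: {s}
  U134: {t,v}
C dims 6,6,2; δ0: rk 4, SNF 1^4; δ1: rk 2, SNF 1^2
degree 0: 6−4−0 = 2 → Ȟ^0 ≅ Z^2
degree 1: 6−2−4 = 0 → Ȟ^1 ≅ 0
degree 2: 2−0−2 = 0 → Ȟ^2 ≅ 0

Ȟ^0 ≅ Z^2,  Ȟ^1 ≅ 0,  Ȟ^2 ≅ 0


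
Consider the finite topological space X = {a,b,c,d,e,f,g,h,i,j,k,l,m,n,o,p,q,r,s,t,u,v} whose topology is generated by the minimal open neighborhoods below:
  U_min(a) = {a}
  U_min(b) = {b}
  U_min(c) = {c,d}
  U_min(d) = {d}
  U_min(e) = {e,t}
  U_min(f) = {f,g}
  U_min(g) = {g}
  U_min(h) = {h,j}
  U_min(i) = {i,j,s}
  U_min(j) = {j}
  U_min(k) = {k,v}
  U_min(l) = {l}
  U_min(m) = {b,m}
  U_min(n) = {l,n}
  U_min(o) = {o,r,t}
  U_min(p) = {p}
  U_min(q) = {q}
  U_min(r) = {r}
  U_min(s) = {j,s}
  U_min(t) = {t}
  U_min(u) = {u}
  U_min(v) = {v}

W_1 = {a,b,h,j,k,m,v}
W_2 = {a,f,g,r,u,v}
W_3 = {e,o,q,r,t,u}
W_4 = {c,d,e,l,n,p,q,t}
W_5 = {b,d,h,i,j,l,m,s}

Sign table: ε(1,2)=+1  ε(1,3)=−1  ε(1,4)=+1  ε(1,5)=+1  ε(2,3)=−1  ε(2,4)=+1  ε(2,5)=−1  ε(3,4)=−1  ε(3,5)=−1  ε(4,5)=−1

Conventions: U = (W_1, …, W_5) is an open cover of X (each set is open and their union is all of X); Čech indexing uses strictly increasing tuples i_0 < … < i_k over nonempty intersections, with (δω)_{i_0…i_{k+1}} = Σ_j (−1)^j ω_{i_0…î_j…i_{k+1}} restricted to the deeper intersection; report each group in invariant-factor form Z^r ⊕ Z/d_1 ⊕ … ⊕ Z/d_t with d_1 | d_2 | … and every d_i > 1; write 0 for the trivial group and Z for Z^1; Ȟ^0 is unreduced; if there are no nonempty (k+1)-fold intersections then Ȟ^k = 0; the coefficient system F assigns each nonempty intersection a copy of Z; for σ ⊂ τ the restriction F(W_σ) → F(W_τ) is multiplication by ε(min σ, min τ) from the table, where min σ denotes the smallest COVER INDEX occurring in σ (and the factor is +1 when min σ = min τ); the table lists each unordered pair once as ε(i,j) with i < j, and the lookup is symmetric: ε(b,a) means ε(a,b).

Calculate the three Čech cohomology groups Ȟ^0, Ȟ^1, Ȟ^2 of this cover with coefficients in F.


Ȟ^0 = 0,  Ȟ^1 = Z/2,  Ȟ^2 = 0

nonempty overlaps:
  W12={a,v} W15={b,h,j,m} W23={r,u} W34={e,q,t} W45={d,l}
C dims 5,5; δ0: rk 5, SNF 1^4·2
degree 0: 5−5−0 = 0 → Ȟ^0 ≅ 0
degree 1: 5−0−5 = 0 plus torsion [2] → Ȟ^1 ≅ Z/2
degree 2: 0−0−0 = 0 → Ȟ^2 ≅ 0


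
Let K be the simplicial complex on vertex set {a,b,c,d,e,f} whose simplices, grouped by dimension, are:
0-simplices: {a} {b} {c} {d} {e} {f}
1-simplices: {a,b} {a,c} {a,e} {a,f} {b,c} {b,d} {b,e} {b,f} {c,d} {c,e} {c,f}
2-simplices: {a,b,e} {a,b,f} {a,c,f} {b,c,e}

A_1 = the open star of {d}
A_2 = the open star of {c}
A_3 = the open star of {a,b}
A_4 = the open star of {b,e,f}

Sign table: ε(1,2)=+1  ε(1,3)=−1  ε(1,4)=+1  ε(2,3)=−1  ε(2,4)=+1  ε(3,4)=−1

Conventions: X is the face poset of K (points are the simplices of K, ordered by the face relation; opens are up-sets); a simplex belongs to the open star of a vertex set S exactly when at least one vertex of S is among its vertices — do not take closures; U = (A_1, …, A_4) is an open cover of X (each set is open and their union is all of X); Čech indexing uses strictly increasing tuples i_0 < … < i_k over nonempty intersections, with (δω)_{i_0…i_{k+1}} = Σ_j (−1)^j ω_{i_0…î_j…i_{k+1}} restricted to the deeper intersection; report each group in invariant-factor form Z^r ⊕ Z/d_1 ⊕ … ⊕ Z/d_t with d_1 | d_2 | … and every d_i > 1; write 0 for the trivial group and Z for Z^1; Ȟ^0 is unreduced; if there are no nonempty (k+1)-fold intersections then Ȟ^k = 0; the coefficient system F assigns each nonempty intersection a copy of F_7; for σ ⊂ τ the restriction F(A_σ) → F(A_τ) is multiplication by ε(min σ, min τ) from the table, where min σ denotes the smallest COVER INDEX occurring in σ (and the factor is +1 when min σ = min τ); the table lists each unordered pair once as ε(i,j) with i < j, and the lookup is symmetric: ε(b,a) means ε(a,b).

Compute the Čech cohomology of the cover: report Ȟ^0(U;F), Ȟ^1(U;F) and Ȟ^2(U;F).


Ȟ^0(U;F) ≅ Z/7,  Ȟ^1(U;F) ≅ Z/7,  Ȟ^2(U;F) ≅ 0

nerve simplices:
  A1={{d},{b,d},{c,d}} A2={{c},{a,c},{b,c},{c,d},{c,e},{c,f},{a,c,f},{b,c,e}} A3={{a},{b},{a,b},{a,c},{a,e},{a,f},{b,c},{b,d},{b,e},{b,f},{a,b,e},{a,b,f},{a,c,f},{b,c,e}} A4={{b},{e},{f},{a,b},{a,e},{a,f},{b,c},{b,d},{b,e},{b,f},{c,e},{c,f},{a,b,e},{a,b,f},{a,c,f},{b,c,e}}
  A12={{c,d}} A13={{b,d}} A14={{b,d}} A23={{a,c},{b,c},{a,c,f},{b,c,e}} A24={{b,c},{c,e},{c,f},{a,c,f},{b,c,e}} A34={{b},{a,b},{a,e},{a,f},{b,c},{b,d},{b,e},{b,f},{a,b,e},{a,b,f},{a,c,f},{b,c,e}}
  A134={{b,d}} A234={{b,c},{a,c,f},{b,c,e}}
C dims 4,6,2; δ0: rk_F7 3; δ1: rk_F7 2
degree 0: 4−3−0 = 1 → Ȟ^0 ≅ Z/7
degree 1: 6−2−3 = 1 → Ȟ^1 ≅ Z/7
degree 2: 2−0−2 = 0 → Ȟ^2 ≅ 0


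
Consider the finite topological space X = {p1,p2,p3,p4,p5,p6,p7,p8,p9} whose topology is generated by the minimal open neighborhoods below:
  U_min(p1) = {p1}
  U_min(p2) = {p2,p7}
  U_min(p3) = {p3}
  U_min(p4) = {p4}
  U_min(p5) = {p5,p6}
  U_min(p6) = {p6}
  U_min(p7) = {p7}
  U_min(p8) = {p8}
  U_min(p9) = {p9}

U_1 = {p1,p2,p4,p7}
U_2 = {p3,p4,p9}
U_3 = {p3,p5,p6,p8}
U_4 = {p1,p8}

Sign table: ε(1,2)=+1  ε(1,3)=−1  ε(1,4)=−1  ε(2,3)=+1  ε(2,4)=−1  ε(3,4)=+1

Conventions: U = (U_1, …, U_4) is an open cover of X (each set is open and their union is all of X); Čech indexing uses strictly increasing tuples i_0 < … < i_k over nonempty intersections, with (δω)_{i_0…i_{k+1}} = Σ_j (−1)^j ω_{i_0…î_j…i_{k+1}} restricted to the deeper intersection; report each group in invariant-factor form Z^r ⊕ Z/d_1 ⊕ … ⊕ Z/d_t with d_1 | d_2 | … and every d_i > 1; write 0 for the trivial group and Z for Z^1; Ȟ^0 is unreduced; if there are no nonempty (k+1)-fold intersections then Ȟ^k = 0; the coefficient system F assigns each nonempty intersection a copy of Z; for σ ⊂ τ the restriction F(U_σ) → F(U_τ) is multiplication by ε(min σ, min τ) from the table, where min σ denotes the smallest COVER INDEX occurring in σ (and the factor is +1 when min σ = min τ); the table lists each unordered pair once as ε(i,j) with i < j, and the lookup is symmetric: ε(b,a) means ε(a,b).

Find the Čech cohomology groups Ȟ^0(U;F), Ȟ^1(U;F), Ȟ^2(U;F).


nerve of the cover:
  U12={p4} U14={p1} U23={p3} U34={p8}
C dims 4,4; δ0: rk 4, SNF 1^3·2
Ȟ^0 = (4 − 4) − 0 = 0, so Ȟ^0 ≅ 0
Ȟ^1 = (4 − 0) − 4 = 0 plus torsion [2], so Ȟ^1 ≅ Z/2
Ȟ^2 = (0 − 0) − 0 = 0, so Ȟ^2 ≅ 0

Ȟ^0(U;F) ≅ 0, Ȟ^1(U;F) ≅ Z/2, Ȟ^2(U;F) ≅ 0


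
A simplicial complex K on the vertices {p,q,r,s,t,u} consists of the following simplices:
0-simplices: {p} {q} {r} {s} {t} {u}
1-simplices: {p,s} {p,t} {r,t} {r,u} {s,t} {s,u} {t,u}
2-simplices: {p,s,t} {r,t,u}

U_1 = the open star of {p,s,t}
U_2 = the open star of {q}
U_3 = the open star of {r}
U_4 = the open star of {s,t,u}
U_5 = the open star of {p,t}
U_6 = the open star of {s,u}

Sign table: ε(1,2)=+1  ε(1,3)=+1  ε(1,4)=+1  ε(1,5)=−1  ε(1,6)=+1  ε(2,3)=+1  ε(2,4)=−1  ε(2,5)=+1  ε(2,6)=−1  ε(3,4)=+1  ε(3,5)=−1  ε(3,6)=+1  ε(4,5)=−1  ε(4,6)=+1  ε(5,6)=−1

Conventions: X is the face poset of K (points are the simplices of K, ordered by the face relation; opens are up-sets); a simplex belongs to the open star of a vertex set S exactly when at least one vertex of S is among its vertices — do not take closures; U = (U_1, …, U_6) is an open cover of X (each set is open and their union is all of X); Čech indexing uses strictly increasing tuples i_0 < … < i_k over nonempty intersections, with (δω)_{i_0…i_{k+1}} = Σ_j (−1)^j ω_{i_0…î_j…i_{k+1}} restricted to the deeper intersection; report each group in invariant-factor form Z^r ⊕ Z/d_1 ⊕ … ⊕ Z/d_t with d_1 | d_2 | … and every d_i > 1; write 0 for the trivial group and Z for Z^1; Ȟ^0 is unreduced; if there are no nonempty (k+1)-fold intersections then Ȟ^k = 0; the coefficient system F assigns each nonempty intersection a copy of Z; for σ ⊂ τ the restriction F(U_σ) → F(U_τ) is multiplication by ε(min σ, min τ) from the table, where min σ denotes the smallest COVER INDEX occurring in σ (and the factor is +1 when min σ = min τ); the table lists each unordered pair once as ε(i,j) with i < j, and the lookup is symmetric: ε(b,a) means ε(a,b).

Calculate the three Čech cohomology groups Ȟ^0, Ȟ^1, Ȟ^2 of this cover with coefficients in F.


nerve simplices:
  U1={{p},{s},{t},{p,s},{p,t},{r,t},{s,t},{s,u},{t,u},{p,s,t},{r,t,u}} U2={{q}} U3={{r},{r,t},{r,u},{r,t,u}} U4={{s},{t},{u},{p,s},{p,t},{r,t},{r,u},{s,t},{s,u},{t,u},{p,s,t},{r,t,u}} U5={{p},{t},{p,s},{p,t},{r,t},{s,t},{t,u},{p,s,t},{r,t,u}} U6={{s},{u},{p,s},{r,u},{s,t},{s,u},{t,u},{p,s,t},{r,t,u}}
  U13={{r,t},{r,t,u}} U14={{s},{t},{p,s},{p,t},{r,t},{s,t},{s,u},{t,u},{p,s,t},{r,t,u}} U15={{p},{t},{p,s},{p,t},{r,t},{s,t},{t,u},{p,s,t},{r,t,u}} U16={{s},{p,s},{s,t},{s,u},{t,u},{p,s,t},{r,t,u}} U34={{r,t},{r,u},{r,t,u}} U35={{r,t},{r,t,u}} U36={{r,u},{r,t,u}} U45={{t},{p,s},{p,t},{r,t},{s,t},{t,u},{p,s,t},{r,t,u}} U46={{s},{u},{p,s},{r,u},{s,t},{s,u},{t,u},{p,s,t},{r,t,u}} U56={{p,s},{s,t},{t,u},{p,s,t},{r,t,u}}
  U134={{r,t},{r,t,u}} U135={{r,t},{r,t,u}} U136={{r,t,u}} U145={{t},{p,s},{p,t},{r,t},{s,t},{t,u},{p,s,t},{r,t,u}} U146={{s},{p,s},{s,t},{s,u},{t,u},{p,s,t},{r,t,u}} U156={{p,s},{s,t},{t,u},{p,s,t},{r,t,u}} U345={{r,t},{r,t,u}} U346={{r,u},{r,t,u}} U356={{r,t,u}} U456={{p,s},{s,t},{t,u},{p,s,t},{r,t,u}}
  U1345={{r,t},{r,t,u}} U1346={{r,t,u}} U1356={{r,t,u}} U1456={{p,s},{s,t},{t,u},{p,s,t},{r,t,u}} U3456={{r,t,u}}
  U13456={{r,t,u}}
C dims 6,10,10,5; δ0: rk 4, SNF 1^4; δ1: rk 6, SNF 1^6; δ2: rk 4, SNF 1^4
degree 0: 6−4−0 = 2 → Ȟ^0 ≅ Z^2
degree 1: 10−6−4 = 0 → Ȟ^1 ≅ 0
degree 2: 10−4−6 = 0 → Ȟ^2 ≅ 0

Ȟ^0(U;F) ≅ Z^2,  Ȟ^1(U;F) ≅ 0,  Ȟ^2(U;F) ≅ 0


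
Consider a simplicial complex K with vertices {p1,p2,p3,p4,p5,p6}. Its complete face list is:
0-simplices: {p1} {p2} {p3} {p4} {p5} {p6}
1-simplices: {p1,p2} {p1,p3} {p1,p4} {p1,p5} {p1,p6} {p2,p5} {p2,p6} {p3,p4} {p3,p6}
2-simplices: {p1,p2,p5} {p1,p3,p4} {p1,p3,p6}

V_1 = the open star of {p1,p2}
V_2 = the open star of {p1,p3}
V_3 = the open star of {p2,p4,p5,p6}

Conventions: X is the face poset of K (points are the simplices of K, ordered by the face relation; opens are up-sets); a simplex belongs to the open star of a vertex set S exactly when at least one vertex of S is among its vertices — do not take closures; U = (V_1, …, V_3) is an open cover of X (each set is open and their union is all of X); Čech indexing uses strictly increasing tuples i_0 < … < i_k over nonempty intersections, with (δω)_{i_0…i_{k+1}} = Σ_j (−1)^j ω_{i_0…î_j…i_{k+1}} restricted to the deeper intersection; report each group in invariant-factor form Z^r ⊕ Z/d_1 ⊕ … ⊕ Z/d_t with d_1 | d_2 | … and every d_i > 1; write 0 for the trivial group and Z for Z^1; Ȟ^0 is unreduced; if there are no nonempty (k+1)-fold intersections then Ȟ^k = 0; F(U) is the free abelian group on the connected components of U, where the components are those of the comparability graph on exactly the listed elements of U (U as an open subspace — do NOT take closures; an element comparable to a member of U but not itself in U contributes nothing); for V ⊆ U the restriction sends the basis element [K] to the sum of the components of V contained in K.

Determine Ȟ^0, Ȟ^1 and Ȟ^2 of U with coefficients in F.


Ȟ^0 = Z,  Ȟ^1 = Z,  Ȟ^2 = 0

nonempty intersections:
  V1={{p1},{p2},{p1,p2},{p1,p3},{p1,p4},{p1,p5},{p1,p6},{p2,p5},{p2,p6},{p1,p2,p5},{p1,p3,p4},{p1,p3,p6}} V2={{p1},{p3},{p1,p2},{p1,p3},{p1,p4},{p1,p5},{p1,p6},{p3,p4},{p3,p6},{p1,p2,p5},{p1,p3,p4},{p1,p3,p6}} V3={{p2},{p4},{p5},{p6},{p1,p2},{p1,p4},{p1,p5},{p1,p6},{p2,p5},{p2,p6},{p3,p4},{p3,p6},{p1,p2,p5},{p1,p3,p4},{p1,p3,p6}}
  V12={{p1},{p1,p2},{p1,p3},{p1,p4},{p1,p5},{p1,p6},{p1,p2,p5},{p1,p3,p4},{p1,p3,p6}} V13={{p2},{p1,p2},{p1,p4},{p1,p5},{p1,p6},{p2,p5},{p2,p6},{p1,p2,p5},{p1,p3,p4},{p1,p3,p6}} V23={{p1,p2},{p1,p4},{p1,p5},{p1,p6},{p3,p4},{p3,p6},{p1,p2,p5},{p1,p3,p4},{p1,p3,p6}}
  V123={{p1,p2},{p1,p4},{p1,p5},{p1,p6},{p1,p2,p5},{p1,p3,p4},{p1,p3,p6}}
components per intersection:
  V1: {{p1},{p2},{p1,p2},{p1,p3},{p1,p4},{p1,p5},{p1,p6},{p2,p5},{p2,p6},{p1,p2,p5},{p1,p3,p4},{p1,p3,p6}}
  V2: {{p1},{p3},{p1,p2},{p1,p3},{p1,p4},{p1,p5},{p1,p6},{p3,p4},{p3,p6},{p1,p2,p5},{p1,p3,p4},{p1,p3,p6}}
  V3: {{p2},{p5},{p6},{p1,p2},{p1,p5},{p1,p6},{p2,p5},{p2,p6},{p3,p6},{p1,p2,p5},{p1,p3,p6}} {{p4},{p1,p4},{p3,p4},{p1,p3,p4}}
  V12: {{p1},{p1,p2},{p1,p3},{p1,p4},{p1,p5},{p1,p6},{p1,p2,p5},{p1,p3,p4},{p1,p3,p6}}
  V13: {{p2},{p1,p2},{p1,p5},{p2,p5},{p2,p6},{p1,p2,p5}} {{p1,p4},{p1,p3,p4}} {{p1,p6},{p1,p3,p6}}
  V23: {{p1,p2},{p1,p5},{p1,p2,p5}} {{p1,p4},{p3,p4},{p1,p3,p4}} {{p1,p6},{p3,p6},{p1,p3,p6}}
  V123: {{p1,p2},{p1,p5},{p1,p2,p5}} {{p1,p4},{p1,p3,p4}} {{p1,p6},{p1,p3,p6}}
C dims 4,7,3; δ0: rk 3, SNF 1^3; δ1: rk 3, SNF 1^3
Ȟ^0: (4−3)−0=1 ⇒ Z
Ȟ^1: (7−3)−3=1 ⇒ Z
Ȟ^2: (3−0)−3=0 ⇒ 0


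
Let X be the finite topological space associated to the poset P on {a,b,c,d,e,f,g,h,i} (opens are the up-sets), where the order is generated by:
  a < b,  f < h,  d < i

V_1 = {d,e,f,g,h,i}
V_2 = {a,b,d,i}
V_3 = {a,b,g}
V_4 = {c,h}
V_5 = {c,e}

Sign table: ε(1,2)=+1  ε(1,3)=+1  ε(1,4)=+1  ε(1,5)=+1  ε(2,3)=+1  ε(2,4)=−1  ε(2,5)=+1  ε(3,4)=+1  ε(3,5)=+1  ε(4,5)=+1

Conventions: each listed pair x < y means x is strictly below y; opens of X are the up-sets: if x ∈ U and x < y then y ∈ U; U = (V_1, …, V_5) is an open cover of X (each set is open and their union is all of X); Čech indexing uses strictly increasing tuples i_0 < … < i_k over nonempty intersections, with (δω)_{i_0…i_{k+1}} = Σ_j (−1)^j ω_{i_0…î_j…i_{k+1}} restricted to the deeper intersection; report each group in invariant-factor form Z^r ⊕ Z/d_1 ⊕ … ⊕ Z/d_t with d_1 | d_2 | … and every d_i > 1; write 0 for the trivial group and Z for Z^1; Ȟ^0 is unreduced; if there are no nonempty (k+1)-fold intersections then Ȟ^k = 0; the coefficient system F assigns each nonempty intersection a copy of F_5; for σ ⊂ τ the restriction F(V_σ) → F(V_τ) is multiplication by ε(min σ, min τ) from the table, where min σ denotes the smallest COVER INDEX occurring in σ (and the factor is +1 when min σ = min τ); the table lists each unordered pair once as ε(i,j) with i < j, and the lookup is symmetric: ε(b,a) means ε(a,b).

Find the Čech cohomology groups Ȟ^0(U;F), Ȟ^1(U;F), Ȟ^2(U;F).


Ȟ^0 ≅ Z/5, Ȟ^1 ≅ Z/5 ⊕ Z/5, Ȟ^2 ≅ 0

nonempty intersections:
  V12={d,i} V13={g} V14={h} V15={e} V23={a,b} V45={c}
C dims 5,6; δ0: rk_F5 4
Ȟ^0: (5−4)−0=1 ⇒ Z/5
Ȟ^1: (6−0)−4=2 ⇒ Z/5 ⊕ Z/5
Ȟ^2: (0−0)−0=0 ⇒ 0


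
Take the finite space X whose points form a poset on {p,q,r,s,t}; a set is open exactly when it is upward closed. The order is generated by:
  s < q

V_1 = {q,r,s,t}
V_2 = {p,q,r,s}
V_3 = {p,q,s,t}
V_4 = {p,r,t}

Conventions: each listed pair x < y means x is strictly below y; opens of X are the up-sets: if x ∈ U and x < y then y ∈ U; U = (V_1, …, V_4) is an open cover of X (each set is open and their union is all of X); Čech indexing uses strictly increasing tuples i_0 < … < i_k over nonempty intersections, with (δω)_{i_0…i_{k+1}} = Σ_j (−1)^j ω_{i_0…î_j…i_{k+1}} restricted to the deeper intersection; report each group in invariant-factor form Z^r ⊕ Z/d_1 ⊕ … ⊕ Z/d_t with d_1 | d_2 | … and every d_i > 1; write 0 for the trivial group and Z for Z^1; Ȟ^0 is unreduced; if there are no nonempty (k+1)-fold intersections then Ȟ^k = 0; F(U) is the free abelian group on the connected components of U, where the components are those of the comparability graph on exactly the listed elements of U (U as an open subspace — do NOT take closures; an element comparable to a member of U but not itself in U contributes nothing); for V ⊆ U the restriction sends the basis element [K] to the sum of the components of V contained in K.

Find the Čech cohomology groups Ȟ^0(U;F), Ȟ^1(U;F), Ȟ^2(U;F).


nonempty overlaps:
  V12={q,r,s} V13={q,s,t} V14={r,t} V23={p,q,s} V24={p,r} V34={p,t}
  V123={q,s} V124={r} V134={t} V234={p}
components per intersection:
  V1: {q,s} {r} {t}
  V2: {p} {q,s} {r}
  V3: {p} {q,s} {t}
  V4: {p} {r} {t}
  V12: {q,s} {r}
  V13: {q,s} {t}
  V14: {r} {t}
  V23: {p} {q,s}
  V24: {p} {r}
  V34: {p} {t}
  V123: {q,s}
  V124: {r}
  V134: {t}
  V234: {p}
C dims 12,12,4; δ0: rk 8, SNF 1^8; δ1: rk 4, SNF 1^4
degree 0: 12−8−0 = 4 → Ȟ^0 ≅ Z^4
degree 1: 12−4−8 = 0 → Ȟ^1 ≅ 0
degree 2: 4−0−4 = 0 → Ȟ^2 ≅ 0

Ȟ^0 ≅ Z^4; Ȟ^1 ≅ 0; Ȟ^2 ≅ 0


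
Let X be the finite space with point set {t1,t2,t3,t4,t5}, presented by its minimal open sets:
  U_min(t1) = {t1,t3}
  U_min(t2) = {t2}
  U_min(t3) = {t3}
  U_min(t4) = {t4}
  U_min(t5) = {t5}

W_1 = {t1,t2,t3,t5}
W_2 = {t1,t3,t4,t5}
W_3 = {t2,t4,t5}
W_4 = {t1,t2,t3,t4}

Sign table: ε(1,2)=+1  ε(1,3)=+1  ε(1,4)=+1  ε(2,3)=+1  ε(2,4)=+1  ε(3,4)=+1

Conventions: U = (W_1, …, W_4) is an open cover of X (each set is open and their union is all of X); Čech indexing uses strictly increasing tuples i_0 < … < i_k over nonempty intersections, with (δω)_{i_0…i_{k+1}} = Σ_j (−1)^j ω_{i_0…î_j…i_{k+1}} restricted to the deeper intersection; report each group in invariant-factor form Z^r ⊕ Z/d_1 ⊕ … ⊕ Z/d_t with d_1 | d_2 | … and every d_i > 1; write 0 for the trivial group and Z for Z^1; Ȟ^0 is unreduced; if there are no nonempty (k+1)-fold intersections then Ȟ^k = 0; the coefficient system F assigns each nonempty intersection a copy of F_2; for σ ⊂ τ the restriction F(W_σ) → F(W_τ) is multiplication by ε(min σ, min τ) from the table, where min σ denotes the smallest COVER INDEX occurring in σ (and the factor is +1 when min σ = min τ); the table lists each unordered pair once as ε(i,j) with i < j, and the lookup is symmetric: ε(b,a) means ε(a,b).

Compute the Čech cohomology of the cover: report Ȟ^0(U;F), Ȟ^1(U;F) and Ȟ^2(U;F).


Ȟ^0 ≅ Z/2,  Ȟ^1 ≅ 0,  Ȟ^2 ≅ Z/2

nerve simplices:
  W12={t1,t3,t5} W13={t2,t5} W14={t1,t2,t3} W23={t4,t5} W24={t1,t3,t4} W34={t2,t4}
  W123={t5} W124={t1,t3} W134={t2} W234={t4}
C dims 4,6,4; δ0: rk_F2 3; δ1: rk_F2 3
degree 0: 4−3−0 = 1 → Ȟ^0 ≅ Z/2
degree 1: 6−3−3 = 0 → Ȟ^1 ≅ 0
degree 2: 4−0−3 = 1 → Ȟ^2 ≅ Z/2


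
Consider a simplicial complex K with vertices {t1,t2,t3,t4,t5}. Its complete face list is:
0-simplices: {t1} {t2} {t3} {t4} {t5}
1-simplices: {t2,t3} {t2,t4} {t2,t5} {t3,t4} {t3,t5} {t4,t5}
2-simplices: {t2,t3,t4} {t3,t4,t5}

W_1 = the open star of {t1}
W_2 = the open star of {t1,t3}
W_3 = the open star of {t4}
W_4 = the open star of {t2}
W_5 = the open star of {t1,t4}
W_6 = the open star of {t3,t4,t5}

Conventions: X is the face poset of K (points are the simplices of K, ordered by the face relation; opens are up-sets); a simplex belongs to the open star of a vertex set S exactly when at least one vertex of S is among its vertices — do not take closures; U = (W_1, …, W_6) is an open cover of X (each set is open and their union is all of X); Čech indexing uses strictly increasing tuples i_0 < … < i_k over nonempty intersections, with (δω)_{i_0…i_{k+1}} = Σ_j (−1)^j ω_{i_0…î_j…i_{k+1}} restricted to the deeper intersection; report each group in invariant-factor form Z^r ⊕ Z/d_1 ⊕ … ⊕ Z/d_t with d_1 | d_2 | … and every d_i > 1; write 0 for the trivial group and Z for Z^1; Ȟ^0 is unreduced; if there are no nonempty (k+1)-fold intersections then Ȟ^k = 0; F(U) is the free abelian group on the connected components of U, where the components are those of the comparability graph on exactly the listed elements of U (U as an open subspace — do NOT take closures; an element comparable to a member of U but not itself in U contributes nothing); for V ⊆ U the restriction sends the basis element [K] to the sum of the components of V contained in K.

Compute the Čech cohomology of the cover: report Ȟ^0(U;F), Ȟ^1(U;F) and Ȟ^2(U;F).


nonempty intersections:
  W1={{t1}} W2={{t1},{t3},{t2,t3},{t3,t4},{t3,t5},{t2,t3,t4},{t3,t4,t5}} W3={{t4},{t2,t4},{t3,t4},{t4,t5},{t2,t3,t4},{t3,t4,t5}} W4={{t2},{t2,t3},{t2,t4},{t2,t5},{t2,t3,t4}} W5={{t1},{t4},{t2,t4},{t3,t4},{t4,t5},{t2,t3,t4},{t3,t4,t5}} W6={{t3},{t4},{t5},{t2,t3},{t2,t4},{t2,t5},{t3,t4},{t3,t5},{t4,t5},{t2,t3,t4},{t3,t4,t5}}
  W12={{t1}} W15={{t1}} W23={{t3,t4},{t2,t3,t4},{t3,t4,t5}} W24={{t2,t3},{t2,t3,t4}} W25={{t1},{t3,t4},{t2,t3,t4},{t3,t4,t5}} W26={{t3},{t2,t3},{t3,t4},{t3,t5},{t2,t3,t4},{t3,t4,t5}} W34={{t2,t4},{t2,t3,t4}} W35={{t4},{t2,t4},{t3,t4},{t4,t5},{t2,t3,t4},{t3,t4,t5}} W36={{t4},{t2,t4},{t3,t4},{t4,t5},{t2,t3,t4},{t3,t4,t5}} W45={{t2,t4},{t2,t3,t4}} W46={{t2,t3},{t2,t4},{t2,t5},{t2,t3,t4}} W56={{t4},{t2,t4},{t3,t4},{t4,t5},{t2,t3,t4},{t3,t4,t5}}
  W125={{t1}} W234={{t2,t3,t4}} W235={{t3,t4},{t2,t3,t4},{t3,t4,t5}} W236={{t3,t4},{t2,t3,t4},{t3,t4,t5}} W245={{t2,t3,t4}} W246={{t2,t3},{t2,t3,t4}} W256={{t3,t4},{t2,t3,t4},{t3,t4,t5}} W345={{t2,t4},{t2,t3,t4}} W346={{t2,t4},{t2,t3,t4}} W356={{t4},{t2,t4},{t3,t4},{t4,t5},{t2,t3,t4},{t3,t4,t5}} W456={{t2,t4},{t2,t3,t4}}
  W2345={{t2,t3,t4}} W2346={{t2,t3,t4}} W2356={{t3,t4},{t2,t3,t4},{t3,t4,t5}} W2456={{t2,t3,t4}} W3456={{t2,t4},{t2,t3,t4}}
  W23456={{t2,t3,t4}}
components per intersection:
  W1: {{t1}}
  W2: {{t1}} {{t3},{t2,t3},{t3,t4},{t3,t5},{t2,t3,t4},{t3,t4,t5}}
  W3: {{t4},{t2,t4},{t3,t4},{t4,t5},{t2,t3,t4},{t3,t4,t5}}
  W4: {{t2},{t2,t3},{t2,t4},{t2,t5},{t2,t3,t4}}
  W5: {{t1}} {{t4},{t2,t4},{t3,t4},{t4,t5},{t2,t3,t4},{t3,t4,t5}}
  W6: {{t3},{t4},{t5},{t2,t3},{t2,t4},{t2,t5},{t3,t4},{t3,t5},{t4,t5},{t2,t3,t4},{t3,t4,t5}}
  W12: {{t1}}
  W15: {{t1}}
  W23: {{t3,t4},{t2,t3,t4},{t3,t4,t5}}
  W24: {{t2,t3},{t2,t3,t4}}
  W25: {{t1}} {{t3,t4},{t2,t3,t4},{t3,t4,t5}}
  W26: {{t3},{t2,t3},{t3,t4},{t3,t5},{t2,t3,t4},{t3,t4,t5}}
  W34: {{t2,t4},{t2,t3,t4}}
  W35: {{t4},{t2,t4},{t3,t4},{t4,t5},{t2,t3,t4},{t3,t4,t5}}
  W36: {{t4},{t2,t4},{t3,t4},{t4,t5},{t2,t3,t4},{t3,t4,t5}}
  W45: {{t2,t4},{t2,t3,t4}}
  W46: {{t2,t3},{t2,t4},{t2,t3,t4}} {{t2,t5}}
  W56: {{t4},{t2,t4},{t3,t4},{t4,t5},{t2,t3,t4},{t3,t4,t5}}
  W125: {{t1}}
  W234: {{t2,t3,t4}}
  W235: {{t3,t4},{t2,t3,t4},{t3,t4,t5}}
  W236: {{t3,t4},{t2,t3,t4},{t3,t4,t5}}
  W245: {{t2,t3,t4}}
  W246: {{t2,t3},{t2,t3,t4}}
  W256: {{t3,t4},{t2,t3,t4},{t3,t4,t5}}
  W345: {{t2,t4},{t2,t3,t4}}
  W346: {{t2,t4},{t2,t3,t4}}
  W356: {{t4},{t2,t4},{t3,t4},{t4,t5},{t2,t3,t4},{t3,t4,t5}}
  W456: {{t2,t4},{t2,t3,t4}}
  W2345: {{t2,t3,t4}}
  W2346: {{t2,t3,t4}}
  W2356: {{t3,t4},{t2,t3,t4},{t3,t4,t5}}
  W2456: {{t2,t3,t4}}
  W3456: {{t2,t4},{t2,t3,t4}}
  W23456: {{t2,t3,t4}}
C dims 8,14,11,5; δ0: rk 6, SNF 1^6; δ1: rk 7, SNF 1^7; δ2: rk 4, SNF 1^4
Ȟ^0: (8−6)−0=2 ⇒ Z^2
Ȟ^1: (14−7)−6=1 ⇒ Z
Ȟ^2: (11−4)−7=0 ⇒ 0

Ȟ^0 = Z^2,  Ȟ^1 = Z,  Ȟ^2 = 0


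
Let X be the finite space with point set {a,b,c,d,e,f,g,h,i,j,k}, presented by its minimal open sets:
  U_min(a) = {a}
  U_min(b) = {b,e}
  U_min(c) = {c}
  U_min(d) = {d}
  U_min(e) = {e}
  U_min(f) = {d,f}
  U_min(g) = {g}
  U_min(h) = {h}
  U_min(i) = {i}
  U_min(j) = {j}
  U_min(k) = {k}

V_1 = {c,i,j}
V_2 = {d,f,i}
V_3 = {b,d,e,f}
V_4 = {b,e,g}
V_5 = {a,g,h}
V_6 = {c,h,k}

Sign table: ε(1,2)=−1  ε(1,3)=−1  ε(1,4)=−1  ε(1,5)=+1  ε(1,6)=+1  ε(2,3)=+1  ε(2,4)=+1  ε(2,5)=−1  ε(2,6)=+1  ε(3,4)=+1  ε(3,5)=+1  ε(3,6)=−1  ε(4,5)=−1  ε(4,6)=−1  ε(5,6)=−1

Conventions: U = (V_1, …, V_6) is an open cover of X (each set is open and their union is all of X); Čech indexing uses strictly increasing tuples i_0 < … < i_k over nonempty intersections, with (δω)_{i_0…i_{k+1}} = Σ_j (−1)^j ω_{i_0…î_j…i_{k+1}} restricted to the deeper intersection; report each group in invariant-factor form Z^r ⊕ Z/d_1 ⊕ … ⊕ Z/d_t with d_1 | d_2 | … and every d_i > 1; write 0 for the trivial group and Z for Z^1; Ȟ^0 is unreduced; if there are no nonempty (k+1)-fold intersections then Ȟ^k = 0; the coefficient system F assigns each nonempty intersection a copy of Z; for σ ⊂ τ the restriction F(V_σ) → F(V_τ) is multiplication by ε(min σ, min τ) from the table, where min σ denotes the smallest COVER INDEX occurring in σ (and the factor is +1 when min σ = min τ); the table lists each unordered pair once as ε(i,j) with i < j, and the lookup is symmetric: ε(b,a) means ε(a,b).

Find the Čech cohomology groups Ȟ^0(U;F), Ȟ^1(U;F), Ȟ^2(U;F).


nerve simplices:
  V12={i} V16={c} V23={d,f} V34={b,e} V45={g} V56={h}
C dims 6,6; δ0: rk 6, SNF 1^5·2
degree 0: 6−6−0 = 0 → Ȟ^0 ≅ 0
degree 1: 6−0−6 = 0 plus torsion [2] → Ȟ^1 ≅ Z/2
degree 2: 0−0−0 = 0 → Ȟ^2 ≅ 0

Ȟ^0(U;F) ≅ 0, Ȟ^1(U;F) ≅ Z/2 and Ȟ^2(U;F) ≅ 0


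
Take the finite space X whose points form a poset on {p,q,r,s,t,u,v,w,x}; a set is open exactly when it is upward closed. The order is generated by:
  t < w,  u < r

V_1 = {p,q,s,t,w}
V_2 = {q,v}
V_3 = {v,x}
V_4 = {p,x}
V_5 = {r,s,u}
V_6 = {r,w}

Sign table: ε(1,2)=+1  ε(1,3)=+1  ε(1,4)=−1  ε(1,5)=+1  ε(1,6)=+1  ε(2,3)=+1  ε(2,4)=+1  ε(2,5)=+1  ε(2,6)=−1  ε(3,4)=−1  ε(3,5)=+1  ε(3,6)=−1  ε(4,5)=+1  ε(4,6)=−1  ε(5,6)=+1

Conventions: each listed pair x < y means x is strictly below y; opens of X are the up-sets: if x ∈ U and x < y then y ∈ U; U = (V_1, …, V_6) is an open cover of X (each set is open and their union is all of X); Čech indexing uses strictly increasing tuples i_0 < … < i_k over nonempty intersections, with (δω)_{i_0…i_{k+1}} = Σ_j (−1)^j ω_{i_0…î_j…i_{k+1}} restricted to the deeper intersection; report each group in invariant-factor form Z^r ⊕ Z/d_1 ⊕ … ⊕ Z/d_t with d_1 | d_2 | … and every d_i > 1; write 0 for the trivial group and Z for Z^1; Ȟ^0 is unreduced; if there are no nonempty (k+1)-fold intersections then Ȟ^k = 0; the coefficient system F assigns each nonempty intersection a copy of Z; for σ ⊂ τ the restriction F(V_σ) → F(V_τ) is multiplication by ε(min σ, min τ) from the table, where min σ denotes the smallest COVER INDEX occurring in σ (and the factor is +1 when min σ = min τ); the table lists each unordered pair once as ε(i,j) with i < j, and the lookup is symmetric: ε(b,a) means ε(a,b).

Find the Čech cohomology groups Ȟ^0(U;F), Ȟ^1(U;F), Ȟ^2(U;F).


Ȟ^0(U;F) ≅ Z,  Ȟ^1(U;F) ≅ Z^2,  Ȟ^2(U;F) ≅ 0

nonempty overlaps:
  V12={q} V14={p} V15={s} V16={w} V23={v} V34={x} V56={r}
C dims 6,7; δ0: rk 5, SNF 1^5
degree 0: 6−5−0 = 1 → Ȟ^0 ≅ Z
degree 1: 7−0−5 = 2 → Ȟ^1 ≅ Z^2
degree 2: 0−0−0 = 0 → Ȟ^2 ≅ 0


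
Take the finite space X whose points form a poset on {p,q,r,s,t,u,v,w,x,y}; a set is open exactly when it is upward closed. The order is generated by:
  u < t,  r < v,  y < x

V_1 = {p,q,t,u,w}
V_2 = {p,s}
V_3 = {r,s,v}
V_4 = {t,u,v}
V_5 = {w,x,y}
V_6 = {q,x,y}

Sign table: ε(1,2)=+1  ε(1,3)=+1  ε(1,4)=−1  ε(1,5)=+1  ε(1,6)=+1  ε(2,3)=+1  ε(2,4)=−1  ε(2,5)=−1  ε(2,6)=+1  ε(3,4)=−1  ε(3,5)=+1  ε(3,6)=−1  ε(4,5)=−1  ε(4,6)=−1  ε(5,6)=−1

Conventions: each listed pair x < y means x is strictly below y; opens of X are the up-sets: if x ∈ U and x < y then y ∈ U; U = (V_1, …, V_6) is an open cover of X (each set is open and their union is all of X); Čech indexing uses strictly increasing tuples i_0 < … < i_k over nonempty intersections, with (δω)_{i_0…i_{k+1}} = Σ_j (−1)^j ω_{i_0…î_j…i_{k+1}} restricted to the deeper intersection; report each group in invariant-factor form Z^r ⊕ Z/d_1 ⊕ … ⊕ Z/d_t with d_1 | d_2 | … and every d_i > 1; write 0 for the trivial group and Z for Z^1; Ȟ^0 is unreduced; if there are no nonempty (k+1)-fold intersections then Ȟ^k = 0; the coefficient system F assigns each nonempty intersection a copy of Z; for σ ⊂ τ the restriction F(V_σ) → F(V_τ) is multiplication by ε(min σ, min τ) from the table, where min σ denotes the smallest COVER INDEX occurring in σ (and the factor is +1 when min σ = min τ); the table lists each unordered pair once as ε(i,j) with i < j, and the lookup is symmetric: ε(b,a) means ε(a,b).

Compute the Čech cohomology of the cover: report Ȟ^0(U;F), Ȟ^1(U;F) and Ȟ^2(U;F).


nerve simplices:
  V12={p} V14={t,u} V15={w} V16={q} V23={s} V34={v} V56={x,y}
C dims 6,7; δ0: rk 6, SNF 1^5·2
degree 0: 6−6−0 = 0 → Ȟ^0 ≅ 0
degree 1: 7−0−6 = 1 plus torsion [2] → Ȟ^1 ≅ Z ⊕ Z/2
degree 2: 0−0−0 = 0 → Ȟ^2 ≅ 0

Ȟ^0 = 0; Ȟ^1 = Z ⊕ Z/2; Ȟ^2 = 0


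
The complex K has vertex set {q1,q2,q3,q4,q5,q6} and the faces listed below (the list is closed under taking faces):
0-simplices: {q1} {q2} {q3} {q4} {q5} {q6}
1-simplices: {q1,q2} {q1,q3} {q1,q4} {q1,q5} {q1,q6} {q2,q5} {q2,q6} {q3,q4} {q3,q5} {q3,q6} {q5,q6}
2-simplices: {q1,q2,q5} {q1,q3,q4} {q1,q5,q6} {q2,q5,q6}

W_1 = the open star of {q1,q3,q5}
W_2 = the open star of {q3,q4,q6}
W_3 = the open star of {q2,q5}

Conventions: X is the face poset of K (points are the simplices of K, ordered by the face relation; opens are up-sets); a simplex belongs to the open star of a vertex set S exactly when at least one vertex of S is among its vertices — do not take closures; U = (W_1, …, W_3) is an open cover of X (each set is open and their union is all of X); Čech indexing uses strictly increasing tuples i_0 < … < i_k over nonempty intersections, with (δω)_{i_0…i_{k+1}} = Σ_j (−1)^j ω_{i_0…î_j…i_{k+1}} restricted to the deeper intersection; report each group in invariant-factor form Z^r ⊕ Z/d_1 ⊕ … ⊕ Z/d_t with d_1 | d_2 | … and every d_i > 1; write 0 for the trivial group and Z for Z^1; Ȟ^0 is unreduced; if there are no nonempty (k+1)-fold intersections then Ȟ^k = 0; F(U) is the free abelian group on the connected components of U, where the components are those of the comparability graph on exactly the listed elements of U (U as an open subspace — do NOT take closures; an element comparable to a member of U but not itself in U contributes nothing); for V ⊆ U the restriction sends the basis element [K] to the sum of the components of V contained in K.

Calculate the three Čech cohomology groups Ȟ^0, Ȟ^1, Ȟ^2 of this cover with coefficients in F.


nerve of the cover:
  W1={{q1},{q3},{q5},{q1,q2},{q1,q3},{q1,q4},{q1,q5},{q1,q6},{q2,q5},{q3,q4},{q3,q5},{q3,q6},{q5,q6},{q1,q2,q5},{q1,q3,q4},{q1,q5,q6},{q2,q5,q6}} W2={{q3},{q4},{q6},{q1,q3},{q1,q4},{q1,q6},{q2,q6},{q3,q4},{q3,q5},{q3,q6},{q5,q6},{q1,q3,q4},{q1,q5,q6},{q2,q5,q6}} W3={{q2},{q5},{q1,q2},{q1,q5},{q2,q5},{q2,q6},{q3,q5},{q5,q6},{q1,q2,q5},{q1,q5,q6},{q2,q5,q6}}
  W12={{q3},{q1,q3},{q1,q4},{q1,q6},{q3,q4},{q3,q5},{q3,q6},{q5,q6},{q1,q3,q4},{q1,q5,q6},{q2,q5,q6}} W13={{q5},{q1,q2},{q1,q5},{q2,q5},{q3,q5},{q5,q6},{q1,q2,q5},{q1,q5,q6},{q2,q5,q6}} W23={{q2,q6},{q3,q5},{q5,q6},{q1,q5,q6},{q2,q5,q6}}
  W123={{q3,q5},{q5,q6},{q1,q5,q6},{q2,q5,q6}}
components per intersection:
  W1: {{q1},{q3},{q5},{q1,q2},{q1,q3},{q1,q4},{q1,q5},{q1,q6},{q2,q5},{q3,q4},{q3,q5},{q3,q6},{q5,q6},{q1,q2,q5},{q1,q3,q4},{q1,q5,q6},{q2,q5,q6}}
  W2: {{q3},{q4},{q6},{q1,q3},{q1,q4},{q1,q6},{q2,q6},{q3,q4},{q3,q5},{q3,q6},{q5,q6},{q1,q3,q4},{q1,q5,q6},{q2,q5,q6}}
  W3: {{q2},{q5},{q1,q2},{q1,q5},{q2,q5},{q2,q6},{q3,q5},{q5,q6},{q1,q2,q5},{q1,q5,q6},{q2,q5,q6}}
  W12: {{q3},{q1,q3},{q1,q4},{q3,q4},{q3,q5},{q3,q6},{q1,q3,q4}} {{q1,q6},{q5,q6},{q1,q5,q6},{q2,q5,q6}}
  W13: {{q5},{q1,q2},{q1,q5},{q2,q5},{q3,q5},{q5,q6},{q1,q2,q5},{q1,q5,q6},{q2,q5,q6}}
  W23: {{q2,q6},{q5,q6},{q1,q5,q6},{q2,q5,q6}} {{q3,q5}}
  W123: {{q3,q5}} {{q5,q6},{q1,q5,q6},{q2,q5,q6}}
C dims 3,5,2; δ0: rk 2, SNF 1^2; δ1: rk 2, SNF 1^2
Ȟ^0 = (3 − 2) − 0 = 1, so Ȟ^0 ≅ Z
Ȟ^1 = (5 − 2) − 2 = 1, so Ȟ^1 ≅ Z
Ȟ^2 = (2 − 0) − 2 = 0, so Ȟ^2 ≅ 0

Ȟ^0 ≅ Z, Ȟ^1 ≅ Z and Ȟ^2 ≅ 0
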